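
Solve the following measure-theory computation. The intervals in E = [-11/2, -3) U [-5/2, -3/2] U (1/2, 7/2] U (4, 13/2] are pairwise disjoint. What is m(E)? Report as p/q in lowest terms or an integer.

For pairwise disjoint intervals, m(union_i I_i) = sum_i m(I_i),
and m is invariant under swapping open/closed endpoints (single points have measure 0).
So m(E) = sum_i (b_i - a_i).
  I_1 has length -3 - (-11/2) = 5/2.
  I_2 has length -3/2 - (-5/2) = 1.
  I_3 has length 7/2 - 1/2 = 3.
  I_4 has length 13/2 - 4 = 5/2.
Summing:
  m(E) = 5/2 + 1 + 3 + 5/2 = 9.

9


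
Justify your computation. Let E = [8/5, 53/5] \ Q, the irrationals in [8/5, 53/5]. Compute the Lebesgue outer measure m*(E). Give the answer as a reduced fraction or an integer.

The interval I = [8/5, 53/5] has m(I) = 53/5 - 8/5 = 9 (endpoints are measure-zero, so open/closed/half-open agree). Write I = (I cap Q) u (I \ Q). The rationals in I are countable, so m*(I cap Q) = 0 (cover each rational by intervals whose total length is arbitrarily small). By countable subadditivity m*(I) <= m*(I cap Q) + m*(I \ Q), hence m*(I \ Q) >= m(I) = 9. The reverse inequality m*(I \ Q) <= m*(I) = 9 is trivial since (I \ Q) is a subset of I. Therefore m*(I \ Q) = 9.

9


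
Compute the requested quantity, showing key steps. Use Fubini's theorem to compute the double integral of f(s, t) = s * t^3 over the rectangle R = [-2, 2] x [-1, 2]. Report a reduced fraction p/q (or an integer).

f(s, t) is a tensor product of a function of s and a function of t, and both factors are bounded continuous (hence Lebesgue integrable) on the rectangle, so Fubini's theorem applies:
  integral_R f d(m x m) = (integral_a1^b1 s ds) * (integral_a2^b2 t^3 dt).
Inner integral in s: integral_{-2}^{2} s ds = (2^2 - (-2)^2)/2
  = 0.
Inner integral in t: integral_{-1}^{2} t^3 dt = (2^4 - (-1)^4)/4
  = 15/4.
Product: (0) * (15/4) = 0.

0


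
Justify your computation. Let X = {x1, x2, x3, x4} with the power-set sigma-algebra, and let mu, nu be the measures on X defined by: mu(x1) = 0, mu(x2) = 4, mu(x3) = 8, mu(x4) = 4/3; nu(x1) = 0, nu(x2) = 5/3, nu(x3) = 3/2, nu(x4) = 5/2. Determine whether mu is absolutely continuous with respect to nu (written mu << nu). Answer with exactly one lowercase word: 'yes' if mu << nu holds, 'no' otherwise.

mu << nu means: every nu-null measurable set is also mu-null; equivalently, for every atom x, if nu({x}) = 0 then mu({x}) = 0.
Checking each atom:
  x1: nu = 0, mu = 0 -> consistent with mu << nu.
  x2: nu = 5/3 > 0 -> no constraint.
  x3: nu = 3/2 > 0 -> no constraint.
  x4: nu = 5/2 > 0 -> no constraint.
No atom violates the condition. Therefore mu << nu.

yes


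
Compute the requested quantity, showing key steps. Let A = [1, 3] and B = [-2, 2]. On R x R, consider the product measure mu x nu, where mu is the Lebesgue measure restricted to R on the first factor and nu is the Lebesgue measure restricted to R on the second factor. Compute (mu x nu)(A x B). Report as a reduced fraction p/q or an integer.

For a measurable rectangle A x B, the product measure satisfies
  (mu x nu)(A x B) = mu(A) * nu(B).
  mu(A) = 2.
  nu(B) = 4.
  (mu x nu)(A x B) = 2 * 4 = 8.

8


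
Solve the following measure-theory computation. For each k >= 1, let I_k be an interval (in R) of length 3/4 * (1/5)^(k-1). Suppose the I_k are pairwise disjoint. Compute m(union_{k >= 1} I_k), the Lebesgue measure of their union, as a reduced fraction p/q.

By countable additivity of the Lebesgue measure on pairwise disjoint measurable sets,
  m(union_{k >= 1} I_k) = sum_{k >= 1} m(I_k) = sum_{k >= 1} a * r^(k-1),
  with a = 3/4 and r = 1/5.
Since 0 < r = 1/5 < 1, the geometric series converges:
  sum_{k >= 1} a * r^(k-1) = a / (1 - r).
  = 3/4 / (1 - 1/5)
  = 3/4 / (4/5)
  = 15/16.

15/16


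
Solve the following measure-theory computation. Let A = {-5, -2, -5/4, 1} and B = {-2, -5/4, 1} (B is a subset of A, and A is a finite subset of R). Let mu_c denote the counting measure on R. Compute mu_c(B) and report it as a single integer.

Counting measure assigns mu_c(E) = |E| (number of elements) when E is finite.
B has 3 element(s), so mu_c(B) = 3.

3


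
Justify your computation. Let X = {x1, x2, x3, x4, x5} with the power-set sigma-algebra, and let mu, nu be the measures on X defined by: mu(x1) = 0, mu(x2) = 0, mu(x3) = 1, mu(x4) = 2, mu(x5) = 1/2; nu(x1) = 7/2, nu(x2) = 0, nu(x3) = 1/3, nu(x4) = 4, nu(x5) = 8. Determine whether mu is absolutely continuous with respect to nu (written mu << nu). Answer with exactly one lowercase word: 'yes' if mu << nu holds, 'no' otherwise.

mu << nu means: every nu-null measurable set is also mu-null; equivalently, for every atom x, if nu({x}) = 0 then mu({x}) = 0.
Checking each atom:
  x1: nu = 7/2 > 0 -> no constraint.
  x2: nu = 0, mu = 0 -> consistent with mu << nu.
  x3: nu = 1/3 > 0 -> no constraint.
  x4: nu = 4 > 0 -> no constraint.
  x5: nu = 8 > 0 -> no constraint.
No atom violates the condition. Therefore mu << nu.

yes


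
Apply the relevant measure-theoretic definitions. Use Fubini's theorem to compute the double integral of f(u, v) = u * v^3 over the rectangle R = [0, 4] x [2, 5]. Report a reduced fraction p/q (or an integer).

f(u, v) is a tensor product of a function of u and a function of v, and both factors are bounded continuous (hence Lebesgue integrable) on the rectangle, so Fubini's theorem applies:
  integral_R f d(m x m) = (integral_a1^b1 u du) * (integral_a2^b2 v^3 dv).
Inner integral in u: integral_{0}^{4} u du = (4^2 - 0^2)/2
  = 8.
Inner integral in v: integral_{2}^{5} v^3 dv = (5^4 - 2^4)/4
  = 609/4.
Product: (8) * (609/4) = 1218.

1218


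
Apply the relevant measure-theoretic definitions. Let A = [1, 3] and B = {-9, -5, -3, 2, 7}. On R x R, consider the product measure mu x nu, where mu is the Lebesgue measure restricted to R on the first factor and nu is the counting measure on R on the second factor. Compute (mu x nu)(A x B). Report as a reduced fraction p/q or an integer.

For a measurable rectangle A x B, the product measure satisfies
  (mu x nu)(A x B) = mu(A) * nu(B).
  mu(A) = 2.
  nu(B) = 5.
  (mu x nu)(A x B) = 2 * 5 = 10.

10


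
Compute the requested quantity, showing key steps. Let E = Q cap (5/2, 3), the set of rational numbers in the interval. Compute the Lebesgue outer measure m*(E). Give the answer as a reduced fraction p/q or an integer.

Q cap (5/2, 3) is countable; list its elements as q_1, q_2, ... . Fix eps > 0 and cover the k-th point by an interval of length eps * 2^(-k). The cover has total length eps * sum_{k>=1} 2^(-k) = eps, so by definition of outer measure m*(Q cap (5/2, 3)) <= eps. Since eps was arbitrary and m* >= 0, the outer measure is 0.

0


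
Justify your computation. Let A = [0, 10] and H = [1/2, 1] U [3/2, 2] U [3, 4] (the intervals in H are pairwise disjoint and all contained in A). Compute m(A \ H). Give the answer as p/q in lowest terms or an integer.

The ambient interval has length m(A) = 10 - 0 = 10.
Since the holes are disjoint and sit inside A, by finite additivity
  m(H) = sum_i (b_i - a_i), and m(A \ H) = m(A) - m(H).
Computing the hole measures:
  m(H_1) = 1 - 1/2 = 1/2.
  m(H_2) = 2 - 3/2 = 1/2.
  m(H_3) = 4 - 3 = 1.
Summed: m(H) = 1/2 + 1/2 + 1 = 2.
So m(A \ H) = 10 - 2 = 8.

8


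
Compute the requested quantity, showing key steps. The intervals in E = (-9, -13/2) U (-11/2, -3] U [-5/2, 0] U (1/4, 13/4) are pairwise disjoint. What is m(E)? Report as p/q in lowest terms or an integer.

For pairwise disjoint intervals, m(union_i I_i) = sum_i m(I_i),
and m is invariant under swapping open/closed endpoints (single points have measure 0).
So m(E) = sum_i (b_i - a_i).
  I_1 has length -13/2 - (-9) = 5/2.
  I_2 has length -3 - (-11/2) = 5/2.
  I_3 has length 0 - (-5/2) = 5/2.
  I_4 has length 13/4 - 1/4 = 3.
Summing:
  m(E) = 5/2 + 5/2 + 5/2 + 3 = 21/2.

21/2


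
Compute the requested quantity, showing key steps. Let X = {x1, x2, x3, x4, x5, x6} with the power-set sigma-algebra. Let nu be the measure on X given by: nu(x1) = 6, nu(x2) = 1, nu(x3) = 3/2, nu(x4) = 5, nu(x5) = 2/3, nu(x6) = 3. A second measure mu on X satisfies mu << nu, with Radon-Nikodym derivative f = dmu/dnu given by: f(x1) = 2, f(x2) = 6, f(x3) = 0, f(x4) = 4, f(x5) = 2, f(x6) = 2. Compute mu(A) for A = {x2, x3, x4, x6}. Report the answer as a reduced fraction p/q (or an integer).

By the defining property of the Radon-Nikodym derivative, for every measurable set A,
  mu(A) = integral_A f dnu.
Since nu is a discrete measure concentrated on the atoms of X, the integral over A reduces to the sum
  mu(A) = sum_{x in A} f(x) * nu({x}).
Computing each term:
  x2: f(x2) * nu(x2) = 6 * 1 = 6.
  x3: f(x3) * nu(x3) = 0 * 3/2 = 0.
  x4: f(x4) * nu(x4) = 4 * 5 = 20.
  x6: f(x6) * nu(x6) = 2 * 3 = 6.
Summing: mu(A) = 6 + 0 + 20 + 6 = 32.

32


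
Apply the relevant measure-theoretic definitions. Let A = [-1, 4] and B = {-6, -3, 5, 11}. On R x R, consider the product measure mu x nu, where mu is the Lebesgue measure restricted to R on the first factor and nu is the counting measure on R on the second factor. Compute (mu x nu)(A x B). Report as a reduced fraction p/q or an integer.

For a measurable rectangle A x B, the product measure satisfies
  (mu x nu)(A x B) = mu(A) * nu(B).
  mu(A) = 5.
  nu(B) = 4.
  (mu x nu)(A x B) = 5 * 4 = 20.

20


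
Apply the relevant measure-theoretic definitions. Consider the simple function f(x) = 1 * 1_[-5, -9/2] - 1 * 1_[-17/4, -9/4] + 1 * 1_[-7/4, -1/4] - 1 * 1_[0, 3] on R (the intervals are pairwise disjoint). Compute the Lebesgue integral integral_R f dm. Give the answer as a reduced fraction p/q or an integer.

For a simple function f = sum_i c_i * 1_{A_i} with disjoint A_i,
  integral f dm = sum_i c_i * m(A_i).
Lengths of the A_i:
  m(A_1) = -9/2 - (-5) = 1/2.
  m(A_2) = -9/4 - (-17/4) = 2.
  m(A_3) = -1/4 - (-7/4) = 3/2.
  m(A_4) = 3 - 0 = 3.
Contributions c_i * m(A_i):
  (1) * (1/2) = 1/2.
  (-1) * (2) = -2.
  (1) * (3/2) = 3/2.
  (-1) * (3) = -3.
Total: 1/2 - 2 + 3/2 - 3 = -3.

-3


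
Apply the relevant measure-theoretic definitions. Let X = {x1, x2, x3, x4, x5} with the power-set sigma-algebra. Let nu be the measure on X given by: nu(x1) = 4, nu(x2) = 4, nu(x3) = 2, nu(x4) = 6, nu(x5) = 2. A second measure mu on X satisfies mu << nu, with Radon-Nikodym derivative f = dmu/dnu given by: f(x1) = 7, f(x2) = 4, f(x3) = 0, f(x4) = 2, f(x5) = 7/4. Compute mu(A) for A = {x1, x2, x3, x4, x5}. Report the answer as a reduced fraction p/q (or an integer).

By the defining property of the Radon-Nikodym derivative, for every measurable set A,
  mu(A) = integral_A f dnu.
Since nu is a discrete measure concentrated on the atoms of X, the integral over A reduces to the sum
  mu(A) = sum_{x in A} f(x) * nu({x}).
Computing each term:
  x1: f(x1) * nu(x1) = 7 * 4 = 28.
  x2: f(x2) * nu(x2) = 4 * 4 = 16.
  x3: f(x3) * nu(x3) = 0 * 2 = 0.
  x4: f(x4) * nu(x4) = 2 * 6 = 12.
  x5: f(x5) * nu(x5) = 7/4 * 2 = 7/2.
Summing: mu(A) = 28 + 16 + 0 + 12 + 7/2 = 119/2.

119/2


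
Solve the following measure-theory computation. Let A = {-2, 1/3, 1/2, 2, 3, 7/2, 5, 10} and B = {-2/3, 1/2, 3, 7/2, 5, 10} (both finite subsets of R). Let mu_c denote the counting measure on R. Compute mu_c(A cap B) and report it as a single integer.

Counting measure on a finite set equals cardinality. mu_c(A cap B) = |A cap B| (elements appearing in both).
Enumerating the elements of A that also lie in B gives 5 element(s).
So mu_c(A cap B) = 5.

5


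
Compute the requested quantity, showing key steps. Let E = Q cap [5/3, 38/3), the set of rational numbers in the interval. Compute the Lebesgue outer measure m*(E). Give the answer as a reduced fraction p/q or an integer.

E = Q cap [5/3, 38/3) is a subset of Q, which is countable. Enumerate Q = {q_1, q_2, ...}; for any eps > 0, cover q_k by the open interval (q_k - eps/2^(k+1), q_k + eps/2^(k+1)), of length eps/2^k. The total cover length is sum_{k>=1} eps/2^k = eps. Hence m*(E) <= m*(Q) <= eps for every eps > 0, and since outer measure is non-negative, m*(E) = 0.

0


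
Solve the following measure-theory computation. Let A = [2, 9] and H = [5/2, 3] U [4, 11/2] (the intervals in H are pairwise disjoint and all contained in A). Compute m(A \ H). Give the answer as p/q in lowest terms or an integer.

The ambient interval has length m(A) = 9 - 2 = 7.
Since the holes are disjoint and sit inside A, by finite additivity
  m(H) = sum_i (b_i - a_i), and m(A \ H) = m(A) - m(H).
Computing the hole measures:
  m(H_1) = 3 - 5/2 = 1/2.
  m(H_2) = 11/2 - 4 = 3/2.
Summed: m(H) = 1/2 + 3/2 = 2.
So m(A \ H) = 7 - 2 = 5.

5


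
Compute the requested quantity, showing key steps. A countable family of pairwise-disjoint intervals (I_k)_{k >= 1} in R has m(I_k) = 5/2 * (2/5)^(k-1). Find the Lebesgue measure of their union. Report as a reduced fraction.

By countable additivity of the Lebesgue measure on pairwise disjoint measurable sets,
  m(union_{k >= 1} I_k) = sum_{k >= 1} m(I_k) = sum_{k >= 1} a * r^(k-1),
  with a = 5/2 and r = 2/5.
Since 0 < r = 2/5 < 1, the geometric series converges:
  sum_{k >= 1} a * r^(k-1) = a / (1 - r).
  = 5/2 / (1 - 2/5)
  = 5/2 / (3/5)
  = 25/6.

25/6


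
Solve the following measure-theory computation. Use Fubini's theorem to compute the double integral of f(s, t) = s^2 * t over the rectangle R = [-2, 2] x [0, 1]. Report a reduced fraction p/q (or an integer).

f(s, t) is a tensor product of a function of s and a function of t, and both factors are bounded continuous (hence Lebesgue integrable) on the rectangle, so Fubini's theorem applies:
  integral_R f d(m x m) = (integral_a1^b1 s^2 ds) * (integral_a2^b2 t dt).
Inner integral in s: integral_{-2}^{2} s^2 ds = (2^3 - (-2)^3)/3
  = 16/3.
Inner integral in t: integral_{0}^{1} t dt = (1^2 - 0^2)/2
  = 1/2.
Product: (16/3) * (1/2) = 8/3.

8/3


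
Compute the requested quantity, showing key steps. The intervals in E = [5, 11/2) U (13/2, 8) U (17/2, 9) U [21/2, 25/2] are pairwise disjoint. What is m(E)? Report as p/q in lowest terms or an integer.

For pairwise disjoint intervals, m(union_i I_i) = sum_i m(I_i),
and m is invariant under swapping open/closed endpoints (single points have measure 0).
So m(E) = sum_i (b_i - a_i).
  I_1 has length 11/2 - 5 = 1/2.
  I_2 has length 8 - 13/2 = 3/2.
  I_3 has length 9 - 17/2 = 1/2.
  I_4 has length 25/2 - 21/2 = 2.
Summing:
  m(E) = 1/2 + 3/2 + 1/2 + 2 = 9/2.

9/2


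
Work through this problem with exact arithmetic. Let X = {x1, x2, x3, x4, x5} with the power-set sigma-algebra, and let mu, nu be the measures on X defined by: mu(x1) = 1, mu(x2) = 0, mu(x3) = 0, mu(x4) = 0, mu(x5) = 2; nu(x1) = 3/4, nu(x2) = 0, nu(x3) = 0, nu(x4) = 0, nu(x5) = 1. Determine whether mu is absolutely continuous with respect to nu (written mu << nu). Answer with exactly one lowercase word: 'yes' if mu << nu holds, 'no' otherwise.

mu << nu means: every nu-null measurable set is also mu-null; equivalently, for every atom x, if nu({x}) = 0 then mu({x}) = 0.
Checking each atom:
  x1: nu = 3/4 > 0 -> no constraint.
  x2: nu = 0, mu = 0 -> consistent with mu << nu.
  x3: nu = 0, mu = 0 -> consistent with mu << nu.
  x4: nu = 0, mu = 0 -> consistent with mu << nu.
  x5: nu = 1 > 0 -> no constraint.
No atom violates the condition. Therefore mu << nu.

yes


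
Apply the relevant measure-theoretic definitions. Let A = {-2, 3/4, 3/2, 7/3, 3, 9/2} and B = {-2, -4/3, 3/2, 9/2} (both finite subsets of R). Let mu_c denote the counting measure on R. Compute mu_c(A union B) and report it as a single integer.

Counting measure on a finite set equals cardinality. By inclusion-exclusion, |A union B| = |A| + |B| - |A cap B|.
|A| = 6, |B| = 4, |A cap B| = 3.
So mu_c(A union B) = 6 + 4 - 3 = 7.

7


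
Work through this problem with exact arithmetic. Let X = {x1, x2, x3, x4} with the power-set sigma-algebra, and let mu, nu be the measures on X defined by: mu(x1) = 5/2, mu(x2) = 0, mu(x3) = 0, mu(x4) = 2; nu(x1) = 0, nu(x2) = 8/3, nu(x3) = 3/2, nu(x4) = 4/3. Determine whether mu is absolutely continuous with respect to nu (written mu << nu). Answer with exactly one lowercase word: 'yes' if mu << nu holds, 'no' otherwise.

mu << nu means: every nu-null measurable set is also mu-null; equivalently, for every atom x, if nu({x}) = 0 then mu({x}) = 0.
Checking each atom:
  x1: nu = 0, mu = 5/2 > 0 -> violates mu << nu.
  x2: nu = 8/3 > 0 -> no constraint.
  x3: nu = 3/2 > 0 -> no constraint.
  x4: nu = 4/3 > 0 -> no constraint.
The atom(s) x1 violate the condition (nu = 0 but mu > 0). Therefore mu is NOT absolutely continuous w.r.t. nu.

no


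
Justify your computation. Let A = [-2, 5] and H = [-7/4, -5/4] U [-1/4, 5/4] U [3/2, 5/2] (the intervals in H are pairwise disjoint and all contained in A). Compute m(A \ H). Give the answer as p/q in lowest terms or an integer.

The ambient interval has length m(A) = 5 - (-2) = 7.
Since the holes are disjoint and sit inside A, by finite additivity
  m(H) = sum_i (b_i - a_i), and m(A \ H) = m(A) - m(H).
Computing the hole measures:
  m(H_1) = -5/4 - (-7/4) = 1/2.
  m(H_2) = 5/4 - (-1/4) = 3/2.
  m(H_3) = 5/2 - 3/2 = 1.
Summed: m(H) = 1/2 + 3/2 + 1 = 3.
So m(A \ H) = 7 - 3 = 4.

4


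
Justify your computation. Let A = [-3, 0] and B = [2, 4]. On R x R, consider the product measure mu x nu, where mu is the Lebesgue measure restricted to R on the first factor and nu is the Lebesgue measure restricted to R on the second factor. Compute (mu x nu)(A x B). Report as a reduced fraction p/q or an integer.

For a measurable rectangle A x B, the product measure satisfies
  (mu x nu)(A x B) = mu(A) * nu(B).
  mu(A) = 3.
  nu(B) = 2.
  (mu x nu)(A x B) = 3 * 2 = 6.

6


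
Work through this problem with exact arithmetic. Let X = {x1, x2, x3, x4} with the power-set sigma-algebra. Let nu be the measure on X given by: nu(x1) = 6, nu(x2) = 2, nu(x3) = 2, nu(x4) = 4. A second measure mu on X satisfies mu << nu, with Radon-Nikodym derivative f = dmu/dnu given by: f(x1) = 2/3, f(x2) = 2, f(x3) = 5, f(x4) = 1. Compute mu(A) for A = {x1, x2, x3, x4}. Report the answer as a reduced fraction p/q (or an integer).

By the defining property of the Radon-Nikodym derivative, for every measurable set A,
  mu(A) = integral_A f dnu.
Since nu is a discrete measure concentrated on the atoms of X, the integral over A reduces to the sum
  mu(A) = sum_{x in A} f(x) * nu({x}).
Computing each term:
  x1: f(x1) * nu(x1) = 2/3 * 6 = 4.
  x2: f(x2) * nu(x2) = 2 * 2 = 4.
  x3: f(x3) * nu(x3) = 5 * 2 = 10.
  x4: f(x4) * nu(x4) = 1 * 4 = 4.
Summing: mu(A) = 4 + 4 + 10 + 4 = 22.

22


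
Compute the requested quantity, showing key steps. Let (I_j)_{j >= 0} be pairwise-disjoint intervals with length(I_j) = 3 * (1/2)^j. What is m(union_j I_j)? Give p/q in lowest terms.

By countable additivity of the Lebesgue measure on pairwise disjoint measurable sets,
  m(union_{j >= 0} I_j) = sum_{j >= 0} m(I_j) = sum_{j >= 0} a * r^j,
  with a = 3 and r = 1/2.
Since 0 < r = 1/2 < 1, the geometric series converges:
  sum_{j >= 0} a * r^j = a / (1 - r).
  = 3 / (1 - 1/2)
  = 3 / (1/2)
  = 6.

6


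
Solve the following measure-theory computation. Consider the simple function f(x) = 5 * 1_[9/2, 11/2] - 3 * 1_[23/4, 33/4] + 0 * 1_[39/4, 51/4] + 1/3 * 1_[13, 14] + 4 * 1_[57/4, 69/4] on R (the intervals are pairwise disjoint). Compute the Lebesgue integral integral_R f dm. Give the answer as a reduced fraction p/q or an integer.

For a simple function f = sum_i c_i * 1_{A_i} with disjoint A_i,
  integral f dm = sum_i c_i * m(A_i).
Lengths of the A_i:
  m(A_1) = 11/2 - 9/2 = 1.
  m(A_2) = 33/4 - 23/4 = 5/2.
  m(A_3) = 51/4 - 39/4 = 3.
  m(A_4) = 14 - 13 = 1.
  m(A_5) = 69/4 - 57/4 = 3.
Contributions c_i * m(A_i):
  (5) * (1) = 5.
  (-3) * (5/2) = -15/2.
  (0) * (3) = 0.
  (1/3) * (1) = 1/3.
  (4) * (3) = 12.
Total: 5 - 15/2 + 0 + 1/3 + 12 = 59/6.

59/6


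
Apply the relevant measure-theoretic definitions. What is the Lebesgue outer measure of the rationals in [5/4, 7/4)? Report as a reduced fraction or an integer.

E = Q cap [5/4, 7/4) is a subset of Q, which is countable. Enumerate Q = {q_1, q_2, ...}; for any eps > 0, cover q_k by the open interval (q_k - eps/2^(k+1), q_k + eps/2^(k+1)), of length eps/2^k. The total cover length is sum_{k>=1} eps/2^k = eps. Hence m*(E) <= m*(Q) <= eps for every eps > 0, and since outer measure is non-negative, m*(E) = 0.

0


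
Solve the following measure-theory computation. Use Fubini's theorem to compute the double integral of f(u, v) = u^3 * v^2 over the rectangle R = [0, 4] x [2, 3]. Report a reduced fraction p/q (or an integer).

f(u, v) is a tensor product of a function of u and a function of v, and both factors are bounded continuous (hence Lebesgue integrable) on the rectangle, so Fubini's theorem applies:
  integral_R f d(m x m) = (integral_a1^b1 u^3 du) * (integral_a2^b2 v^2 dv).
Inner integral in u: integral_{0}^{4} u^3 du = (4^4 - 0^4)/4
  = 64.
Inner integral in v: integral_{2}^{3} v^2 dv = (3^3 - 2^3)/3
  = 19/3.
Product: (64) * (19/3) = 1216/3.

1216/3


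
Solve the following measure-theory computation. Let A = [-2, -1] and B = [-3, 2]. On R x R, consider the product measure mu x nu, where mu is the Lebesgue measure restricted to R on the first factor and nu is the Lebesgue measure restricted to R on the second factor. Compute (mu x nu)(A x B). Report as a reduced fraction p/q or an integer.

For a measurable rectangle A x B, the product measure satisfies
  (mu x nu)(A x B) = mu(A) * nu(B).
  mu(A) = 1.
  nu(B) = 5.
  (mu x nu)(A x B) = 1 * 5 = 5.

5


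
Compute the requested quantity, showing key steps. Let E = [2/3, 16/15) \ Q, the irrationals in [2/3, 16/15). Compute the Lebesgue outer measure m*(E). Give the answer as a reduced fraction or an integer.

The interval I = [2/3, 16/15) has m(I) = 16/15 - 2/3 = 2/5 (endpoints are measure-zero, so open/closed/half-open agree). Write I = (I cap Q) u (I \ Q). The rationals in I are countable, so m*(I cap Q) = 0 (cover each rational by intervals whose total length is arbitrarily small). By countable subadditivity m*(I) <= m*(I cap Q) + m*(I \ Q), hence m*(I \ Q) >= m(I) = 2/5. The reverse inequality m*(I \ Q) <= m*(I) = 2/5 is trivial since (I \ Q) is a subset of I. Therefore m*(I \ Q) = 2/5.

2/5


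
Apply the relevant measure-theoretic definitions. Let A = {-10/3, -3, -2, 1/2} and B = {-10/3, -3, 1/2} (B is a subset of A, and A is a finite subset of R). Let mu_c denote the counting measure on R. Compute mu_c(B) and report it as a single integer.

Counting measure assigns mu_c(E) = |E| (number of elements) when E is finite.
B has 3 element(s), so mu_c(B) = 3.

3


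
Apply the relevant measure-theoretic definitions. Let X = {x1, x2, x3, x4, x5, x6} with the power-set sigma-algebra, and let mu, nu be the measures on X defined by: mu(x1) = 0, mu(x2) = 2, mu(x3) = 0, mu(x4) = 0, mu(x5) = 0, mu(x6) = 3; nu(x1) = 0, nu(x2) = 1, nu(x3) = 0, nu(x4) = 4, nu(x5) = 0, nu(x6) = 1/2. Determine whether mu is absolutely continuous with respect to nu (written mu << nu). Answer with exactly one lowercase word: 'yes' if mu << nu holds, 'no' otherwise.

mu << nu means: every nu-null measurable set is also mu-null; equivalently, for every atom x, if nu({x}) = 0 then mu({x}) = 0.
Checking each atom:
  x1: nu = 0, mu = 0 -> consistent with mu << nu.
  x2: nu = 1 > 0 -> no constraint.
  x3: nu = 0, mu = 0 -> consistent with mu << nu.
  x4: nu = 4 > 0 -> no constraint.
  x5: nu = 0, mu = 0 -> consistent with mu << nu.
  x6: nu = 1/2 > 0 -> no constraint.
No atom violates the condition. Therefore mu << nu.

yes


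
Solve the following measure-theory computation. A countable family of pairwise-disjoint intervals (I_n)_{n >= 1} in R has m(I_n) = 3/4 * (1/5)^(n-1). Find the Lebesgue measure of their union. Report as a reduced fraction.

By countable additivity of the Lebesgue measure on pairwise disjoint measurable sets,
  m(union_{n >= 1} I_n) = sum_{n >= 1} m(I_n) = sum_{n >= 1} a * r^(n-1),
  with a = 3/4 and r = 1/5.
Since 0 < r = 1/5 < 1, the geometric series converges:
  sum_{n >= 1} a * r^(n-1) = a / (1 - r).
  = 3/4 / (1 - 1/5)
  = 3/4 / (4/5)
  = 15/16.

15/16


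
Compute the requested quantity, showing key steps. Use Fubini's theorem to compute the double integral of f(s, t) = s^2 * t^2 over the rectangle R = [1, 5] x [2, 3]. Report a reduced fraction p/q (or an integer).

f(s, t) is a tensor product of a function of s and a function of t, and both factors are bounded continuous (hence Lebesgue integrable) on the rectangle, so Fubini's theorem applies:
  integral_R f d(m x m) = (integral_a1^b1 s^2 ds) * (integral_a2^b2 t^2 dt).
Inner integral in s: integral_{1}^{5} s^2 ds = (5^3 - 1^3)/3
  = 124/3.
Inner integral in t: integral_{2}^{3} t^2 dt = (3^3 - 2^3)/3
  = 19/3.
Product: (124/3) * (19/3) = 2356/9.

2356/9


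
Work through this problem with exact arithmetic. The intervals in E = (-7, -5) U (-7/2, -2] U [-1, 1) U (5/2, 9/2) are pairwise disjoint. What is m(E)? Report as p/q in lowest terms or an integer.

For pairwise disjoint intervals, m(union_i I_i) = sum_i m(I_i),
and m is invariant under swapping open/closed endpoints (single points have measure 0).
So m(E) = sum_i (b_i - a_i).
  I_1 has length -5 - (-7) = 2.
  I_2 has length -2 - (-7/2) = 3/2.
  I_3 has length 1 - (-1) = 2.
  I_4 has length 9/2 - 5/2 = 2.
Summing:
  m(E) = 2 + 3/2 + 2 + 2 = 15/2.

15/2


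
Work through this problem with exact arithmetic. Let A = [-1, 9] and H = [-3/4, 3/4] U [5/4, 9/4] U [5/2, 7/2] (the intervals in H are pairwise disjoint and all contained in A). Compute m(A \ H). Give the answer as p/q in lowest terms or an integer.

The ambient interval has length m(A) = 9 - (-1) = 10.
Since the holes are disjoint and sit inside A, by finite additivity
  m(H) = sum_i (b_i - a_i), and m(A \ H) = m(A) - m(H).
Computing the hole measures:
  m(H_1) = 3/4 - (-3/4) = 3/2.
  m(H_2) = 9/4 - 5/4 = 1.
  m(H_3) = 7/2 - 5/2 = 1.
Summed: m(H) = 3/2 + 1 + 1 = 7/2.
So m(A \ H) = 10 - 7/2 = 13/2.

13/2


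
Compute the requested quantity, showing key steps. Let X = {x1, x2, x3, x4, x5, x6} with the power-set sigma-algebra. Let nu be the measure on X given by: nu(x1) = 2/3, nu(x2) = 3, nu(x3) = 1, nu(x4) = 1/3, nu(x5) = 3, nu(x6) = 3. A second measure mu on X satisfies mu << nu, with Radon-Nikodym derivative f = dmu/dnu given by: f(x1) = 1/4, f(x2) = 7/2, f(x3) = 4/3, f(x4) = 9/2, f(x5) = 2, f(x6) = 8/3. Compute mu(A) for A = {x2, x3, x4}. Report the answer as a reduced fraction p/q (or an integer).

By the defining property of the Radon-Nikodym derivative, for every measurable set A,
  mu(A) = integral_A f dnu.
Since nu is a discrete measure concentrated on the atoms of X, the integral over A reduces to the sum
  mu(A) = sum_{x in A} f(x) * nu({x}).
Computing each term:
  x2: f(x2) * nu(x2) = 7/2 * 3 = 21/2.
  x3: f(x3) * nu(x3) = 4/3 * 1 = 4/3.
  x4: f(x4) * nu(x4) = 9/2 * 1/3 = 3/2.
Summing: mu(A) = 21/2 + 4/3 + 3/2 = 40/3.

40/3


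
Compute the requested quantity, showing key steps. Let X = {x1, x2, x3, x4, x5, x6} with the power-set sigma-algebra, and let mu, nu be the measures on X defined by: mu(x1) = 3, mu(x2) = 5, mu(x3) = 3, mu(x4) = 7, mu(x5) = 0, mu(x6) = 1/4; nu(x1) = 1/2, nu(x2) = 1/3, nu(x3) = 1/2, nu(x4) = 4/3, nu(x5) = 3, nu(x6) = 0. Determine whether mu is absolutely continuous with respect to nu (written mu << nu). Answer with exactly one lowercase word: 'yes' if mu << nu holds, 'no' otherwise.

mu << nu means: every nu-null measurable set is also mu-null; equivalently, for every atom x, if nu({x}) = 0 then mu({x}) = 0.
Checking each atom:
  x1: nu = 1/2 > 0 -> no constraint.
  x2: nu = 1/3 > 0 -> no constraint.
  x3: nu = 1/2 > 0 -> no constraint.
  x4: nu = 4/3 > 0 -> no constraint.
  x5: nu = 3 > 0 -> no constraint.
  x6: nu = 0, mu = 1/4 > 0 -> violates mu << nu.
The atom(s) x6 violate the condition (nu = 0 but mu > 0). Therefore mu is NOT absolutely continuous w.r.t. nu.

no


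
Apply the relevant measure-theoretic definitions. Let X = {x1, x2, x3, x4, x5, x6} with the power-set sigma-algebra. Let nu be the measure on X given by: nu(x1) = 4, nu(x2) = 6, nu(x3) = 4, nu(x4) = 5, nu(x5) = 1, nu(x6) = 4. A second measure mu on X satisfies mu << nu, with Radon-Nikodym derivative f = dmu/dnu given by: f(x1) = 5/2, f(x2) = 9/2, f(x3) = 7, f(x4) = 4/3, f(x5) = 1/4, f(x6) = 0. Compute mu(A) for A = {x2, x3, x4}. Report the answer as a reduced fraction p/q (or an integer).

By the defining property of the Radon-Nikodym derivative, for every measurable set A,
  mu(A) = integral_A f dnu.
Since nu is a discrete measure concentrated on the atoms of X, the integral over A reduces to the sum
  mu(A) = sum_{x in A} f(x) * nu({x}).
Computing each term:
  x2: f(x2) * nu(x2) = 9/2 * 6 = 27.
  x3: f(x3) * nu(x3) = 7 * 4 = 28.
  x4: f(x4) * nu(x4) = 4/3 * 5 = 20/3.
Summing: mu(A) = 27 + 28 + 20/3 = 185/3.

185/3


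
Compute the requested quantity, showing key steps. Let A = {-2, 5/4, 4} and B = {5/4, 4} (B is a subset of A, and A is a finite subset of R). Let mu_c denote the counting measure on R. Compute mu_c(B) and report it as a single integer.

Counting measure assigns mu_c(E) = |E| (number of elements) when E is finite.
B has 2 element(s), so mu_c(B) = 2.

2


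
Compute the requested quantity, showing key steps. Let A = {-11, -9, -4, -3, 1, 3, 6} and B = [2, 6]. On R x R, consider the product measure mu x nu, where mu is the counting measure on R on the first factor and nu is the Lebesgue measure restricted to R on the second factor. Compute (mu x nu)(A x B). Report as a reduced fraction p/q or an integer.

For a measurable rectangle A x B, the product measure satisfies
  (mu x nu)(A x B) = mu(A) * nu(B).
  mu(A) = 7.
  nu(B) = 4.
  (mu x nu)(A x B) = 7 * 4 = 28.

28


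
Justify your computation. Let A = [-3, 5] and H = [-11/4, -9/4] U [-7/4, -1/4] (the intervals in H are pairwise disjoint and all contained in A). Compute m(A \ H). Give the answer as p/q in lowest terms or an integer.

The ambient interval has length m(A) = 5 - (-3) = 8.
Since the holes are disjoint and sit inside A, by finite additivity
  m(H) = sum_i (b_i - a_i), and m(A \ H) = m(A) - m(H).
Computing the hole measures:
  m(H_1) = -9/4 - (-11/4) = 1/2.
  m(H_2) = -1/4 - (-7/4) = 3/2.
Summed: m(H) = 1/2 + 3/2 = 2.
So m(A \ H) = 8 - 2 = 6.

6


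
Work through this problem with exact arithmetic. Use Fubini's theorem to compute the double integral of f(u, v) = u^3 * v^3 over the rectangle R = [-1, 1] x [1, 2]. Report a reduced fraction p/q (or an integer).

f(u, v) is a tensor product of a function of u and a function of v, and both factors are bounded continuous (hence Lebesgue integrable) on the rectangle, so Fubini's theorem applies:
  integral_R f d(m x m) = (integral_a1^b1 u^3 du) * (integral_a2^b2 v^3 dv).
Inner integral in u: integral_{-1}^{1} u^3 du = (1^4 - (-1)^4)/4
  = 0.
Inner integral in v: integral_{1}^{2} v^3 dv = (2^4 - 1^4)/4
  = 15/4.
Product: (0) * (15/4) = 0.

0


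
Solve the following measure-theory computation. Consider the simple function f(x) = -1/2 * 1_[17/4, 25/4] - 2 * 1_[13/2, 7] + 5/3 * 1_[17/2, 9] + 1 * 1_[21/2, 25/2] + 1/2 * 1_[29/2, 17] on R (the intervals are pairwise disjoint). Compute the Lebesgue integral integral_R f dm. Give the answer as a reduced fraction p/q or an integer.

For a simple function f = sum_i c_i * 1_{A_i} with disjoint A_i,
  integral f dm = sum_i c_i * m(A_i).
Lengths of the A_i:
  m(A_1) = 25/4 - 17/4 = 2.
  m(A_2) = 7 - 13/2 = 1/2.
  m(A_3) = 9 - 17/2 = 1/2.
  m(A_4) = 25/2 - 21/2 = 2.
  m(A_5) = 17 - 29/2 = 5/2.
Contributions c_i * m(A_i):
  (-1/2) * (2) = -1.
  (-2) * (1/2) = -1.
  (5/3) * (1/2) = 5/6.
  (1) * (2) = 2.
  (1/2) * (5/2) = 5/4.
Total: -1 - 1 + 5/6 + 2 + 5/4 = 25/12.

25/12


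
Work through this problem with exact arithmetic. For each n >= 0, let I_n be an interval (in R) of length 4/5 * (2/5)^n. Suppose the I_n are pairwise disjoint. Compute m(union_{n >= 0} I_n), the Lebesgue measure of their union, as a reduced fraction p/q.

By countable additivity of the Lebesgue measure on pairwise disjoint measurable sets,
  m(union_{n >= 0} I_n) = sum_{n >= 0} m(I_n) = sum_{n >= 0} a * r^n,
  with a = 4/5 and r = 2/5.
Since 0 < r = 2/5 < 1, the geometric series converges:
  sum_{n >= 0} a * r^n = a / (1 - r).
  = 4/5 / (1 - 2/5)
  = 4/5 / (3/5)
  = 4/3.

4/3


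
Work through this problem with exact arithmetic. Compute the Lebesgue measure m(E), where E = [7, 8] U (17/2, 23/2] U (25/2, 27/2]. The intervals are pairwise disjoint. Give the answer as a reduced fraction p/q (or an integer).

For pairwise disjoint intervals, m(union_i I_i) = sum_i m(I_i),
and m is invariant under swapping open/closed endpoints (single points have measure 0).
So m(E) = sum_i (b_i - a_i).
  I_1 has length 8 - 7 = 1.
  I_2 has length 23/2 - 17/2 = 3.
  I_3 has length 27/2 - 25/2 = 1.
Summing:
  m(E) = 1 + 3 + 1 = 5.

5


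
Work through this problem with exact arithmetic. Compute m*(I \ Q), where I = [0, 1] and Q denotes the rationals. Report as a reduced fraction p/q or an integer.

The interval I = [0, 1] has m(I) = 1 - 0 = 1 (endpoints are measure-zero, so open/closed/half-open agree). Write I = (I cap Q) u (I \ Q). The rationals in I are countable, so m*(I cap Q) = 0 (cover each rational by intervals whose total length is arbitrarily small). By countable subadditivity m*(I) <= m*(I cap Q) + m*(I \ Q), hence m*(I \ Q) >= m(I) = 1. The reverse inequality m*(I \ Q) <= m*(I) = 1 is trivial since (I \ Q) is a subset of I. Therefore m*(I \ Q) = 1.

1


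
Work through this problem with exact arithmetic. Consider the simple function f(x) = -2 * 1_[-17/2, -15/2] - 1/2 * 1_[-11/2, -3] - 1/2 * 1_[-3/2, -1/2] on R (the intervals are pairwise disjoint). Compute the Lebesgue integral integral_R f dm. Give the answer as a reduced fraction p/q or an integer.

For a simple function f = sum_i c_i * 1_{A_i} with disjoint A_i,
  integral f dm = sum_i c_i * m(A_i).
Lengths of the A_i:
  m(A_1) = -15/2 - (-17/2) = 1.
  m(A_2) = -3 - (-11/2) = 5/2.
  m(A_3) = -1/2 - (-3/2) = 1.
Contributions c_i * m(A_i):
  (-2) * (1) = -2.
  (-1/2) * (5/2) = -5/4.
  (-1/2) * (1) = -1/2.
Total: -2 - 5/4 - 1/2 = -15/4.

-15/4


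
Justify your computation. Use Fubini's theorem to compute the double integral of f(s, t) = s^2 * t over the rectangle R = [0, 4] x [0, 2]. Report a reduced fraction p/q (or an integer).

f(s, t) is a tensor product of a function of s and a function of t, and both factors are bounded continuous (hence Lebesgue integrable) on the rectangle, so Fubini's theorem applies:
  integral_R f d(m x m) = (integral_a1^b1 s^2 ds) * (integral_a2^b2 t dt).
Inner integral in s: integral_{0}^{4} s^2 ds = (4^3 - 0^3)/3
  = 64/3.
Inner integral in t: integral_{0}^{2} t dt = (2^2 - 0^2)/2
  = 2.
Product: (64/3) * (2) = 128/3.

128/3


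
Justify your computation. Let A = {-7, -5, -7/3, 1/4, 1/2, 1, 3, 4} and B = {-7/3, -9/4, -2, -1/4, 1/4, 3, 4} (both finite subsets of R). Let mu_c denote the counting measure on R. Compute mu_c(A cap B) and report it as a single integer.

Counting measure on a finite set equals cardinality. mu_c(A cap B) = |A cap B| (elements appearing in both).
Enumerating the elements of A that also lie in B gives 4 element(s).
So mu_c(A cap B) = 4.

4


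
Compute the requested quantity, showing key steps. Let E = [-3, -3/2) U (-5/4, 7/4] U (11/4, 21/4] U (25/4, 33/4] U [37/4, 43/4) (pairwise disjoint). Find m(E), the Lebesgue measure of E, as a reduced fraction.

For pairwise disjoint intervals, m(union_i I_i) = sum_i m(I_i),
and m is invariant under swapping open/closed endpoints (single points have measure 0).
So m(E) = sum_i (b_i - a_i).
  I_1 has length -3/2 - (-3) = 3/2.
  I_2 has length 7/4 - (-5/4) = 3.
  I_3 has length 21/4 - 11/4 = 5/2.
  I_4 has length 33/4 - 25/4 = 2.
  I_5 has length 43/4 - 37/4 = 3/2.
Summing:
  m(E) = 3/2 + 3 + 5/2 + 2 + 3/2 = 21/2.

21/2


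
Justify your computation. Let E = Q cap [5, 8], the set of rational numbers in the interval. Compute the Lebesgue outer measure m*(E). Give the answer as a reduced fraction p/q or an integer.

The set Q cap [5, 8] is countable (a subset of the countable set Q). Lebesgue outer measure of any countable set is 0: each singleton {q} has m*({q}) = 0, and by countable subadditivity m*(union_k {q_k}) <= sum_k m*({q_k}) = sum_k 0 = 0. The reverse inequality m*(E) >= 0 is automatic. So m*(Q cap [5, 8]) = 0.

0


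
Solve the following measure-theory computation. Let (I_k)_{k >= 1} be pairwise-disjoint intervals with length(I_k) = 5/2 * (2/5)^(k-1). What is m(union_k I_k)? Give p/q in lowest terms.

By countable additivity of the Lebesgue measure on pairwise disjoint measurable sets,
  m(union_{k >= 1} I_k) = sum_{k >= 1} m(I_k) = sum_{k >= 1} a * r^(k-1),
  with a = 5/2 and r = 2/5.
Since 0 < r = 2/5 < 1, the geometric series converges:
  sum_{k >= 1} a * r^(k-1) = a / (1 - r).
  = 5/2 / (1 - 2/5)
  = 5/2 / (3/5)
  = 25/6.

25/6


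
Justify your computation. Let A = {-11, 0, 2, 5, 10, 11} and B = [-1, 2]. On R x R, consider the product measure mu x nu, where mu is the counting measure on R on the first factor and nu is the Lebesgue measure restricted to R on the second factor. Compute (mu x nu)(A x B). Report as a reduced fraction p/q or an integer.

For a measurable rectangle A x B, the product measure satisfies
  (mu x nu)(A x B) = mu(A) * nu(B).
  mu(A) = 6.
  nu(B) = 3.
  (mu x nu)(A x B) = 6 * 3 = 18.

18


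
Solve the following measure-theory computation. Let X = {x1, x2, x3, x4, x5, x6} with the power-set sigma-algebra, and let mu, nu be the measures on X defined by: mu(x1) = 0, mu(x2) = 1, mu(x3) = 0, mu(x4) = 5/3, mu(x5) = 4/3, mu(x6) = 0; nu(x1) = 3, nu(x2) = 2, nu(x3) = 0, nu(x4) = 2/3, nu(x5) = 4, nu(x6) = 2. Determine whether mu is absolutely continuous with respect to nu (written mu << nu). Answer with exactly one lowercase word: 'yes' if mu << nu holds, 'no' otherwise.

mu << nu means: every nu-null measurable set is also mu-null; equivalently, for every atom x, if nu({x}) = 0 then mu({x}) = 0.
Checking each atom:
  x1: nu = 3 > 0 -> no constraint.
  x2: nu = 2 > 0 -> no constraint.
  x3: nu = 0, mu = 0 -> consistent with mu << nu.
  x4: nu = 2/3 > 0 -> no constraint.
  x5: nu = 4 > 0 -> no constraint.
  x6: nu = 2 > 0 -> no constraint.
No atom violates the condition. Therefore mu << nu.

yes


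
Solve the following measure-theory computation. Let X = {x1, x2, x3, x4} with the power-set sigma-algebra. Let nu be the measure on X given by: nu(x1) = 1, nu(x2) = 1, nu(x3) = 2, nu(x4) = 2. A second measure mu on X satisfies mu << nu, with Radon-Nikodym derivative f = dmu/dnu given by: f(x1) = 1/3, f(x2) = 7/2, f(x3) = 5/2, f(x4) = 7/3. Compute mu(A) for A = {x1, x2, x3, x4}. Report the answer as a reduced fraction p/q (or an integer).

By the defining property of the Radon-Nikodym derivative, for every measurable set A,
  mu(A) = integral_A f dnu.
Since nu is a discrete measure concentrated on the atoms of X, the integral over A reduces to the sum
  mu(A) = sum_{x in A} f(x) * nu({x}).
Computing each term:
  x1: f(x1) * nu(x1) = 1/3 * 1 = 1/3.
  x2: f(x2) * nu(x2) = 7/2 * 1 = 7/2.
  x3: f(x3) * nu(x3) = 5/2 * 2 = 5.
  x4: f(x4) * nu(x4) = 7/3 * 2 = 14/3.
Summing: mu(A) = 1/3 + 7/2 + 5 + 14/3 = 27/2.

27/2


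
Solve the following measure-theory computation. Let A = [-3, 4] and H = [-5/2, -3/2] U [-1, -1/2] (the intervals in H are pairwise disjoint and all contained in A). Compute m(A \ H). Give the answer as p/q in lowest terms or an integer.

The ambient interval has length m(A) = 4 - (-3) = 7.
Since the holes are disjoint and sit inside A, by finite additivity
  m(H) = sum_i (b_i - a_i), and m(A \ H) = m(A) - m(H).
Computing the hole measures:
  m(H_1) = -3/2 - (-5/2) = 1.
  m(H_2) = -1/2 - (-1) = 1/2.
Summed: m(H) = 1 + 1/2 = 3/2.
So m(A \ H) = 7 - 3/2 = 11/2.

11/2


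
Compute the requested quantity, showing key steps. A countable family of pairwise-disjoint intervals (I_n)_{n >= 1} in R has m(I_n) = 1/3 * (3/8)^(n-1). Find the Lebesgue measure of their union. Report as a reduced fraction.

By countable additivity of the Lebesgue measure on pairwise disjoint measurable sets,
  m(union_{n >= 1} I_n) = sum_{n >= 1} m(I_n) = sum_{n >= 1} a * r^(n-1),
  with a = 1/3 and r = 3/8.
Since 0 < r = 3/8 < 1, the geometric series converges:
  sum_{n >= 1} a * r^(n-1) = a / (1 - r).
  = 1/3 / (1 - 3/8)
  = 1/3 / (5/8)
  = 8/15.

8/15
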